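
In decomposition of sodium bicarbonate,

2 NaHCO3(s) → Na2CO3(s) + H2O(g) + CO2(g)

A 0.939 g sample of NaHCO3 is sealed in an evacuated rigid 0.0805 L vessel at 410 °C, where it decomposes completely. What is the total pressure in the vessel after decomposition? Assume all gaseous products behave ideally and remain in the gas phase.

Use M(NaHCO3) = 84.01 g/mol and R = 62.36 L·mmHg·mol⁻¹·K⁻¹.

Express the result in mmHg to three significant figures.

5920 mmHg

n(NaHCO3) = 0.939 / 84.01 = 0.01118 mol
n(gas produced) = (2/2) × 0.01118 = 0.01118 mol
P = nRT/V = 0.01118 × 62.36 × 683.15 / 0.0805 = 5917 mmHg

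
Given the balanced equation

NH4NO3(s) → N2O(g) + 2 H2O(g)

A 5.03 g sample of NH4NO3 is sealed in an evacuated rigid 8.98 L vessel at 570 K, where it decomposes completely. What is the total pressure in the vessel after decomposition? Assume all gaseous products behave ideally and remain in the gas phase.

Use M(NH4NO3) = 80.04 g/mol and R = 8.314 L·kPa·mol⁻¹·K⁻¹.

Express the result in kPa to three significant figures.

99.5 kPa

n(NH4NO3) = 5.03 / 80.04 = 0.06284 mol
n(gas produced) = (3/1) × 0.06284 = 0.1885 mol
P = nRT/V = 0.1885 × 8.314 × 570 / 8.98 = 99.48 kPa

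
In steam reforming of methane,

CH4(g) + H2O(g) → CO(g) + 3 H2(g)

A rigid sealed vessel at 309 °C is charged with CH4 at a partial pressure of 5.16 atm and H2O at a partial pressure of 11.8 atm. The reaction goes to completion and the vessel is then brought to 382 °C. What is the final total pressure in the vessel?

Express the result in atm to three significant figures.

30.7 atm

At constant V, partial pressures at 309 °C are proportional to moles, so apply stoichiometry directly to pressures.
P(H2O) required for 5.16 atm of CH4 = (1/1) × 5.16 = 5.160 atm; available 11.8 atm, so CH4 is limiting.
P(H2O) remaining = 11.8 − (1/1) × 5.16 = 6.640 atm
P(gaseous products) = (1+3)/1 × 5.16 = 20.64 atm
P_total at 309 °C = 6.640 + 20.64 = 27.28 atm
Scaling to 382 °C: P = 27.28 × 655.15/582.15 = 30.70 atm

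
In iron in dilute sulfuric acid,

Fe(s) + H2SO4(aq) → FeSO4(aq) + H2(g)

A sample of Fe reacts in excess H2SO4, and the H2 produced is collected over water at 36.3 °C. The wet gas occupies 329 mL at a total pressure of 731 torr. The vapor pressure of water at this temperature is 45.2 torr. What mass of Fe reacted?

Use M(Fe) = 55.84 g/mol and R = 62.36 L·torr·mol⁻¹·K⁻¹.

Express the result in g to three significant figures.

P(H2) = 731 − 45.2 = 685.8 torr
n(H2) = PV/RT = (685.8 × 0.3290) / (62.36 × 309.45) = 0.01169 mol
n(Fe) = (1/1) × 0.01169 = 0.01169 mol
m(Fe) = 0.01169 × 55.84 = 0.6528 g

0.653 g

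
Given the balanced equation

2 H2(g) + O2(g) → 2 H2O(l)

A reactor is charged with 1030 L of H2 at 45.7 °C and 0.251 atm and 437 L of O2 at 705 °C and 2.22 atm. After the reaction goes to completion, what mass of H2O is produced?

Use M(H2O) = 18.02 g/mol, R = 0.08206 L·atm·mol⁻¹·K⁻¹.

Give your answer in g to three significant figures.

178 g

n(H2) = PV/RT = (0.251 × 1030) / (0.08206 × 318.85) = 9.881 mol
n(O2) = PV/RT = (2.22 × 437) / (0.08206 × 978.15) = 12.09 mol
For 9.881 mol H2, stoichiometry requires (1/2) × 9.881 = 4.941 mol O2; 12.09 mol is available, so H2 is limiting.
n(H2O) = (2/2) × 9.881 = 9.881 mol
m(H2O) = 9.881 × 18.02 = 178.1 g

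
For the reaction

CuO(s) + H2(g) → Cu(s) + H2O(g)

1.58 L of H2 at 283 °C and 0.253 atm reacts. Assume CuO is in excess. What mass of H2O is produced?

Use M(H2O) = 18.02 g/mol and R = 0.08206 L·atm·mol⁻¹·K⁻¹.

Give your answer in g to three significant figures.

0.158 g

n(H2) = PV/RT = (0.253 × 1.58) / (0.08206 × 556.15) = 0.008759 mol
n(H2O) = (1/1) × 0.008759 = 0.008759 mol
m(H2O) = 0.008759 × 18.02 = 0.1578 g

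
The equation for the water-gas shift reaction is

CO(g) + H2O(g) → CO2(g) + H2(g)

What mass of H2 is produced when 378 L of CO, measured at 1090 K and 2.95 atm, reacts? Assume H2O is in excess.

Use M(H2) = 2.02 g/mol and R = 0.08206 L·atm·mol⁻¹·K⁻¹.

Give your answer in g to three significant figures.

n(CO) = PV/RT = (2.95 × 378) / (0.08206 × 1090) = 12.47 mol
n(H2) = (1/1) × 12.47 = 12.47 mol
m(H2) = 12.47 × 2.02 = 25.19 g

25.2 g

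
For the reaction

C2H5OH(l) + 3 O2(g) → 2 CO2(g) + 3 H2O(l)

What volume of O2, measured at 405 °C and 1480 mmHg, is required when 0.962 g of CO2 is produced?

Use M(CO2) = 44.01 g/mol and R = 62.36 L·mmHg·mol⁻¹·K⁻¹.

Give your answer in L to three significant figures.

0.937 L

n(CO2) = 0.9620 / 44.01 = 0.02186 mol
n(O2) = (3/2) × 0.02186 = 0.03279 mol
V = nRT/P = 0.03279 × 62.36 × 678.15 / 1480 = 0.9369 L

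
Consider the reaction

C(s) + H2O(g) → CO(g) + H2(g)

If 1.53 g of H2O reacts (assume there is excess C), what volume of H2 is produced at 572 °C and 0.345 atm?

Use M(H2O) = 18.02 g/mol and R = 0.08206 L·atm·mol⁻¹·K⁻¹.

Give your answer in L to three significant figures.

n(H2O) = 1.530 / 18.02 = 0.08491 mol
n(H2) = (1/1) × 0.08491 = 0.08491 mol
V = nRT/P = 0.08491 × 0.08206 × 845.15 / 0.345 = 17.07 L

17.1 L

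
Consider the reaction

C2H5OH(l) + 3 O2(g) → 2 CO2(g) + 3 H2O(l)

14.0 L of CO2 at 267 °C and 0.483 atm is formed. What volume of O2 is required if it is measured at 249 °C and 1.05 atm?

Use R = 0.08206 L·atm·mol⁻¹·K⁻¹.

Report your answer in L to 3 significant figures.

9.34 L

n(CO2) = PV/RT = (0.483 × 14.0) / (0.08206 × 540.15) = 0.1526 mol
n(O2) = (3/2) × 0.1526 = 0.2289 mol
V = nRT/P = 0.2289 × 0.08206 × 522.15 / 1.05 = 9.341 L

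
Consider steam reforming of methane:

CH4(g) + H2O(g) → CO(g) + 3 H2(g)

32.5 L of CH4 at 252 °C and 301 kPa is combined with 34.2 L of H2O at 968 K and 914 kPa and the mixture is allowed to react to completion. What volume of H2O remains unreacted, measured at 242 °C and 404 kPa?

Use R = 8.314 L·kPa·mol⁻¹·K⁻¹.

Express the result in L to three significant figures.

n(CH4) = PV/RT = (301 × 32.5) / (8.314 × 525.15) = 2.241 mol
n(H2O) = PV/RT = (914 × 34.2) / (8.314 × 968) = 3.884 mol
For 2.241 mol CH4, stoichiometry requires (1/1) × 2.241 = 2.241 mol H2O; 3.884 mol is available, so CH4 is limiting.
n(H2O) consumed = (1/1) × 2.241 = 2.241 mol; remaining = 3.884 − 2.241 = 1.643 mol
V(H2O) = nRT/P = 1.643 × 8.314 × 515.15 / 404 = 17.42 L

17.4 L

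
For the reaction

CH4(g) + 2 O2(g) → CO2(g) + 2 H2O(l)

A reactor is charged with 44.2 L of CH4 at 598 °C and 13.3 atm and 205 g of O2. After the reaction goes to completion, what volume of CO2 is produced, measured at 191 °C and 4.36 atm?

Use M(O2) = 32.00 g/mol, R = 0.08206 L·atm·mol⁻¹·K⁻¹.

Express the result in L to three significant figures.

n(CH4) = PV/RT = (13.3 × 44.2) / (0.08206 × 871.15) = 8.223 mol
n(O2) = 205 / 32.00 = 6.406 mol
For 8.223 mol CH4, stoichiometry requires (2/1) × 8.223 = 16.45 mol O2; 6.406 mol is available, so O2 is limiting.
n(CO2) = (1/2) × 6.406 = 3.203 mol
V(CO2) = nRT/P = 3.203 × 0.08206 × 464.15 / 4.36 = 27.98 L

28.0 L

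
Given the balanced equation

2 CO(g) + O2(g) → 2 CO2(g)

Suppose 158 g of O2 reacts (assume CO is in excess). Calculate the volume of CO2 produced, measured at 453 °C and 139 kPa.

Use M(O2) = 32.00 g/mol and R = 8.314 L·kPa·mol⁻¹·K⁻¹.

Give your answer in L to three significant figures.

n(O2) = 158.0 / 32.00 = 4.938 mol
n(CO2) = (2/1) × 4.938 = 9.876 mol
V = nRT/P = 9.876 × 8.314 × 726.15 / 139 = 428.9 L

429 L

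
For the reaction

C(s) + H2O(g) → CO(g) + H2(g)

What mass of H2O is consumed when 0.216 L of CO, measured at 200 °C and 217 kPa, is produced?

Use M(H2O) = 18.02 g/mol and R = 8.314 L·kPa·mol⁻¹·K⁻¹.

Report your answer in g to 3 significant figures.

0.215 g

n(CO) = PV/RT = (217 × 0.216) / (8.314 × 473.15) = 0.01192 mol
n(H2O) = (1/1) × 0.01192 = 0.01192 mol
m(H2O) = 0.01192 × 18.02 = 0.2148 g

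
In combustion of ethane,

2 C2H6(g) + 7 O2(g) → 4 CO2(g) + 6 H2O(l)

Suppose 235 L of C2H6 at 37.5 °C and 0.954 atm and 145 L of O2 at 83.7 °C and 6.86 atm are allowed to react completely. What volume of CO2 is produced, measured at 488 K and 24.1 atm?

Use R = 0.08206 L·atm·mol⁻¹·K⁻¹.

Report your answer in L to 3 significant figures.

n(C2H6) = PV/RT = (0.954 × 235) / (0.08206 × 310.65) = 8.795 mol
n(O2) = PV/RT = (6.86 × 145) / (0.08206 × 356.85) = 33.97 mol
For 8.795 mol C2H6, stoichiometry requires (7/2) × 8.795 = 30.78 mol O2; 33.97 mol is available, so C2H6 is limiting.
n(CO2) = (4/2) × 8.795 = 17.59 mol
V(CO2) = nRT/P = 17.59 × 0.08206 × 488 / 24.1 = 29.23 L

29.2 L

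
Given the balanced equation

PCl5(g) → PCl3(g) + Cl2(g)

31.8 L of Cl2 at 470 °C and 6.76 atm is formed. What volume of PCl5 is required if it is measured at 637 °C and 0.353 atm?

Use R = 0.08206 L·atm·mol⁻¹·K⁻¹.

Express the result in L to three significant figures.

n(Cl2) = PV/RT = (6.76 × 31.8) / (0.08206 × 743.15) = 3.525 mol
n(PCl5) = (1/1) × 3.525 = 3.525 mol
V = nRT/P = 3.525 × 0.08206 × 910.15 / 0.353 = 745.8 L

746 L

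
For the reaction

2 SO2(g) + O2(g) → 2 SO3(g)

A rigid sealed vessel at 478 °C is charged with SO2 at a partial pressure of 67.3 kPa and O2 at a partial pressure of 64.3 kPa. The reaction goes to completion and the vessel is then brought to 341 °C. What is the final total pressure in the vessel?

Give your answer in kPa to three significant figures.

With V and T fixed, P_i ∝ n_i, so the mole ratios apply directly to partial pressures at 478 °C.
P(O2) required for 67.3 kPa of SO2 = (1/2) × 67.3 = 33.65 kPa; available 64.3 kPa, so SO2 is limiting.
P(O2) remaining = 64.3 − (1/2) × 67.3 = 30.65 kPa
P(gaseous products) = (2)/2 × 67.3 = 67.30 kPa
P_total at 478 °C = 30.65 + 67.30 = 97.95 kPa
Scaling to 341 °C: P = 97.95 × 614.15/751.15 = 80.09 kPa

80.1 kPa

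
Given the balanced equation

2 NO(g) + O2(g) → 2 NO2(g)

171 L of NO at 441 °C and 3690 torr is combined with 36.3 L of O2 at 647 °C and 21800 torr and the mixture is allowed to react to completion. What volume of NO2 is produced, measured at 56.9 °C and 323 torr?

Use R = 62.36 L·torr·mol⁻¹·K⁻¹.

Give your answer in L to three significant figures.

903 L

n(NO) = PV/RT = (3690 × 171) / (62.36 × 714.15) = 14.17 mol
n(O2) = PV/RT = (21800 × 36.3) / (62.36 × 920.15) = 13.79 mol
For 14.17 mol NO, stoichiometry requires (1/2) × 14.17 = 7.085 mol O2; 13.79 mol is available, so NO is limiting.
n(NO2) = (2/2) × 14.17 = 14.17 mol
V(NO2) = nRT/P = 14.17 × 62.36 × 330.05 / 323 = 902.9 L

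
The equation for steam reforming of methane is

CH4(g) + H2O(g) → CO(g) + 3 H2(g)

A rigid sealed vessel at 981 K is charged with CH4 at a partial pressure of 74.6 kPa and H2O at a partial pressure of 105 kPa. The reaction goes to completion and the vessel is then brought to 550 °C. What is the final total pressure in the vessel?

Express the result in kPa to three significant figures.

276 kPa

At constant V, partial pressures at 981 K are proportional to moles, so apply stoichiometry directly to pressures.
P(H2O) required for 74.6 kPa of CH4 = (1/1) × 74.6 = 74.60 kPa; available 105 kPa, so CH4 is limiting.
P(H2O) remaining = 105 − (1/1) × 74.6 = 30.40 kPa
P(gaseous products) = (1+3)/1 × 74.6 = 298.4 kPa
P_total at 981 K = 30.40 + 298.4 = 328.8 kPa
Scaling to 550 °C: P = 328.8 × 823.15/981 = 275.9 kPa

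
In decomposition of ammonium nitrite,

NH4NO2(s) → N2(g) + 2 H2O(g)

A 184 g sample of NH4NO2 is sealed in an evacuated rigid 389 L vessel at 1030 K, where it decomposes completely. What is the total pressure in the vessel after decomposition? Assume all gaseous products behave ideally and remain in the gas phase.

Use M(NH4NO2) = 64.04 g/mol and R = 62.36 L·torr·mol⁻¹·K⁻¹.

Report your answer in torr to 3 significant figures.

1420 torr

n(NH4NO2) = 184 / 64.04 = 2.873 mol
n(gas produced) = (3/1) × 2.873 = 8.619 mol
P = nRT/V = 8.619 × 62.36 × 1030 / 389 = 1423 torr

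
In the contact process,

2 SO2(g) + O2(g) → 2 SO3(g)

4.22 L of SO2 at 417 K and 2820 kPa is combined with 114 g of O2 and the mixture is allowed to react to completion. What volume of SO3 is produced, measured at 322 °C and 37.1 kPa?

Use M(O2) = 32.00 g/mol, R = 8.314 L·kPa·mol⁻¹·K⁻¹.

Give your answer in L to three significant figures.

458 L

n(SO2) = PV/RT = (2820 × 4.22) / (8.314 × 417) = 3.433 mol
n(O2) = 114 / 32.00 = 3.562 mol
For 3.433 mol SO2, stoichiometry requires (1/2) × 3.433 = 1.716 mol O2; 3.562 mol is available, so SO2 is limiting.
n(SO3) = (2/2) × 3.433 = 3.433 mol
V(SO3) = nRT/P = 3.433 × 8.314 × 595.15 / 37.1 = 457.9 L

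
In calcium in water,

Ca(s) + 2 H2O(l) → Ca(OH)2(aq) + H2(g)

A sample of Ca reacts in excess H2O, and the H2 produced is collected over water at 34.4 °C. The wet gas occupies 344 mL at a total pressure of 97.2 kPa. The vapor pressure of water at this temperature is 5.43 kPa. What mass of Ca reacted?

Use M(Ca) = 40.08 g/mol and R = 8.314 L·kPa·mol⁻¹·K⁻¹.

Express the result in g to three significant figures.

0.495 g

P(H2) = 97.2 − 5.43 = 91.77 kPa
n(H2) = PV/RT = (91.77 × 0.3440) / (8.314 × 307.55) = 0.01235 mol
n(Ca) = (1/1) × 0.01235 = 0.01235 mol
m(Ca) = 0.01235 × 40.08 = 0.4950 g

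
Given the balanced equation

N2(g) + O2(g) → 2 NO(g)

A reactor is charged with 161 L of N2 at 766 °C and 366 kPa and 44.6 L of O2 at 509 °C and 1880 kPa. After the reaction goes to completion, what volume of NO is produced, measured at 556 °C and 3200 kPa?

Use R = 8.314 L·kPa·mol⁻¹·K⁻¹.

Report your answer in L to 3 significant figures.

29.4 L

n(N2) = PV/RT = (366 × 161) / (8.314 × 1039.15) = 6.821 mol
n(O2) = PV/RT = (1880 × 44.6) / (8.314 × 782.15) = 12.89 mol
For 6.821 mol N2, stoichiometry requires (1/1) × 6.821 = 6.821 mol O2; 12.89 mol is available, so N2 is limiting.
n(NO) = (2/1) × 6.821 = 13.64 mol
V(NO) = nRT/P = 13.64 × 8.314 × 829.15 / 3200 = 29.38 L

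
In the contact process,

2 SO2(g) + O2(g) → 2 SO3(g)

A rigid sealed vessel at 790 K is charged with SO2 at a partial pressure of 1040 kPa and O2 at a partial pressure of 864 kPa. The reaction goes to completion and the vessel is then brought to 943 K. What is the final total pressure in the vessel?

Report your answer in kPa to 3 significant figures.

At constant V, partial pressures at 790 K are proportional to moles, so apply stoichiometry directly to pressures.
P(O2) required for 1040 kPa of SO2 = (1/2) × 1040 = 520.0 kPa; available 864 kPa, so SO2 is limiting.
P(O2) remaining = 864 − (1/2) × 1040 = 344.0 kPa
P(gaseous products) = (2)/2 × 1040 = 1040 kPa
P_total at 790 K = 344.0 + 1040 = 1384 kPa
Scaling to 943 K: P = 1384 × 943/790 = 1652 kPa

1650 kPa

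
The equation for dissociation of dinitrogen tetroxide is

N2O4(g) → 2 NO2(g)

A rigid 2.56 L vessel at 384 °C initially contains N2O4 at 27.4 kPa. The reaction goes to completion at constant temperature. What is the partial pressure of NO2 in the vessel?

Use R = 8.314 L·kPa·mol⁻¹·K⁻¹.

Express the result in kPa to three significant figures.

54.8 kPa

n(N2O4)₀ = PV/RT = (27.4 × 2.56) / (8.314 × 657.15) = 0.01284 mol
n(NO2) = (2/1) × 0.01284 = 0.02568 mol
P(NO2) = nRT/V = 0.02568 × 8.314 × 657.15 / 2.56 = 54.81 kPa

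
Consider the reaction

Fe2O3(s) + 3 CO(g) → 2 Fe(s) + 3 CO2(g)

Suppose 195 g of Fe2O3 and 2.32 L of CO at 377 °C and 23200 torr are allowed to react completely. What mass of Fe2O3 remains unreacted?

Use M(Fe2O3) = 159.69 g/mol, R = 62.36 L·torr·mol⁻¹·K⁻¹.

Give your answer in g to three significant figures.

n(Fe2O3) = 195 / 159.69 = 1.221 mol
n(CO) = PV/RT = (23200 × 2.32) / (62.36 × 650.15) = 1.328 mol
For 1.221 mol Fe2O3, stoichiometry requires (3/1) × 1.221 = 3.663 mol CO; 1.328 mol is available, so CO is limiting.
n(Fe2O3) consumed = (1/3) × 1.328 = 0.4427 mol; remaining = 1.221 − 0.4427 = 0.7783 mol
m(Fe2O3) = 0.7783 × 159.69 = 124.3 g

124 g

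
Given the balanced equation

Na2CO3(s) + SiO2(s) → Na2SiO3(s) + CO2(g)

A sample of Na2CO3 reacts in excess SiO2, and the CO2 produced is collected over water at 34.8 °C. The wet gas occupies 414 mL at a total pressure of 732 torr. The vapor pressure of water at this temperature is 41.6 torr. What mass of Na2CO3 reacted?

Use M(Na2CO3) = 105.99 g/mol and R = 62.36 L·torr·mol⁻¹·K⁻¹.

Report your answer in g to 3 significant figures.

P(CO2) = 732 − 41.6 = 690.4 torr
n(CO2) = PV/RT = (690.4 × 0.4140) / (62.36 × 307.95) = 0.01488 mol
n(Na2CO3) = (1/1) × 0.01488 = 0.01488 mol
m(Na2CO3) = 0.01488 × 105.99 = 1.577 g

1.58 g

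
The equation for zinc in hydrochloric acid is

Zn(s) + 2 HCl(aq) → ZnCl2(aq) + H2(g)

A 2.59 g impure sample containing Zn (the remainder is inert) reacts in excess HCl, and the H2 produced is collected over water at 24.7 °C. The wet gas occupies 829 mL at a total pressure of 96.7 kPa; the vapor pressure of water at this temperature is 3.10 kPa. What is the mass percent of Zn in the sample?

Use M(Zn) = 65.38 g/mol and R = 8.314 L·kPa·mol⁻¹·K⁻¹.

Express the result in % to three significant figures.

P(H2) = 96.7 − 3.10 = 93.60 kPa
n(H2) = PV/RT = (93.60 × 0.8290) / (8.314 × 297.85) = 0.03133 mol
n(Zn) = (1/1) × 0.03133 = 0.03133 mol
m(Zn) = 0.03133 × 65.38 = 2.048 g
%Zn = 2.048 / 2.59 × 100 = 79.07%

79.1 %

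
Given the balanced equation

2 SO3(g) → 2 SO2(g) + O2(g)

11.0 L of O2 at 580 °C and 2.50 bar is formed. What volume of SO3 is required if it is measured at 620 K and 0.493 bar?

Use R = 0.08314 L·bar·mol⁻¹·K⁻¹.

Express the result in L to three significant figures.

n(O2) = PV/RT = (2.50 × 11.0) / (0.08314 × 853.15) = 0.3877 mol
n(SO3) = (2/1) × 0.3877 = 0.7754 mol
V = nRT/P = 0.7754 × 0.08314 × 620 / 0.493 = 81.07 L

81.1 L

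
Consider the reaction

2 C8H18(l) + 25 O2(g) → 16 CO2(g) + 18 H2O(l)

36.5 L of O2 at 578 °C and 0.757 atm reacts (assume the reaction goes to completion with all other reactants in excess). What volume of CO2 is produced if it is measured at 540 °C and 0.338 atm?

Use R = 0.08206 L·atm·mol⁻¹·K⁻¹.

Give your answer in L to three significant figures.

n(O2) = PV/RT = (0.757 × 36.5) / (0.08206 × 851.15) = 0.3956 mol
n(CO2) = (16/25) × 0.3956 = 0.2532 mol
V = nRT/P = 0.2532 × 0.08206 × 813.15 / 0.338 = 49.99 L

50.0 L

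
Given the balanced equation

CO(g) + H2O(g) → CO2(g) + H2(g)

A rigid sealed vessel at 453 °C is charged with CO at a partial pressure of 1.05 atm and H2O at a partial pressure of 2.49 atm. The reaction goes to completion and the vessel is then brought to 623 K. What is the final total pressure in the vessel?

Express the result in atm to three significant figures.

3.04 atm

Because the vessel is rigid and T is held at 453 °C, work the stoichiometry in partial pressures (P_i = n_iRT/V).
P(H2O) required for 1.05 atm of CO = (1/1) × 1.05 = 1.050 atm; available 2.49 atm, so CO is limiting.
P(H2O) remaining = 2.49 − (1/1) × 1.05 = 1.440 atm
P(gaseous products) = (1+1)/1 × 1.05 = 2.100 atm
P_total at 453 °C = 1.440 + 2.100 = 3.540 atm
Scaling to 623 K: P = 3.540 × 623/726.15 = 3.037 atm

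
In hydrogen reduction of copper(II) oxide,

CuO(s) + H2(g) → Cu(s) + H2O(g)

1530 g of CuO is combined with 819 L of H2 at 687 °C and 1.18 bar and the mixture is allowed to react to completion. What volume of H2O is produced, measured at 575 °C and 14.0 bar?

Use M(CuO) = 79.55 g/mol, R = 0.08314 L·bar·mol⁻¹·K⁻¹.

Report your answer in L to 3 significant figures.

61.0 L

n(CuO) = 1530 / 79.55 = 19.23 mol
n(H2) = PV/RT = (1.18 × 819) / (0.08314 × 960.15) = 12.11 mol
For 19.23 mol CuO, stoichiometry requires (1/1) × 19.23 = 19.23 mol H2; 12.11 mol is available, so H2 is limiting.
n(H2O) = (1/1) × 12.11 = 12.11 mol
V(H2O) = nRT/P = 12.11 × 0.08314 × 848.15 / 14.0 = 61.00 L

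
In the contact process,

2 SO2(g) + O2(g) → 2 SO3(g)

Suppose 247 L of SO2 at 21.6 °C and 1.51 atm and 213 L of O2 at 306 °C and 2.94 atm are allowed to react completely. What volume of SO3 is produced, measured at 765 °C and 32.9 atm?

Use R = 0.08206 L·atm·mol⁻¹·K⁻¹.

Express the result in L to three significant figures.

n(SO2) = PV/RT = (1.51 × 247) / (0.08206 × 294.75) = 15.42 mol
n(O2) = PV/RT = (2.94 × 213) / (0.08206 × 579.15) = 13.18 mol
For 15.42 mol SO2, stoichiometry requires (1/2) × 15.42 = 7.710 mol O2; 13.18 mol is available, so SO2 is limiting.
n(SO3) = (2/2) × 15.42 = 15.42 mol
V(SO3) = nRT/P = 15.42 × 0.08206 × 1038.15 / 32.9 = 39.93 L

39.9 L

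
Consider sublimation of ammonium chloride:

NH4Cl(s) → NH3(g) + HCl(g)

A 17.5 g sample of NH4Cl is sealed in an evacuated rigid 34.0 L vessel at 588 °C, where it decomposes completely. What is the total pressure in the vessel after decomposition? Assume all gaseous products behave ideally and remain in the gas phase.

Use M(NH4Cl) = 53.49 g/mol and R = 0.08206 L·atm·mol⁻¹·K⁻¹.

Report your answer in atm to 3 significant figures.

n(NH4Cl) = 17.5 / 53.49 = 0.3272 mol
n(gas produced) = (2/1) × 0.3272 = 0.6544 mol
P = nRT/V = 0.6544 × 0.08206 × 861.15 / 34.0 = 1.360 atm

1.36 atm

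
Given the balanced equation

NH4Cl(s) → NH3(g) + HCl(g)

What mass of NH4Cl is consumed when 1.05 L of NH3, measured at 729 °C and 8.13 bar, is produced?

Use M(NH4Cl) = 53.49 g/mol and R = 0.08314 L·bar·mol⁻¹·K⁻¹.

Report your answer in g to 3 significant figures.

5.48 g

n(NH3) = PV/RT = (8.13 × 1.05) / (0.08314 × 1002.15) = 0.1025 mol
n(NH4Cl) = (1/1) × 0.1025 = 0.1025 mol
m(NH4Cl) = 0.1025 × 53.49 = 5.483 g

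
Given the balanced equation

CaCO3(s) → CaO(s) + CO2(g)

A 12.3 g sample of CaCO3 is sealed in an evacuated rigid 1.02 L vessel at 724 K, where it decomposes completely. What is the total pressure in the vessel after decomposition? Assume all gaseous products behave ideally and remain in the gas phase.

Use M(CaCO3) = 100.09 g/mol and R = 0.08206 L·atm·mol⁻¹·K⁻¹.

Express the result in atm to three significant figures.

n(CaCO3) = 12.3 / 100.09 = 0.1229 mol
n(gas produced) = (1/1) × 0.1229 = 0.1229 mol
P = nRT/V = 0.1229 × 0.08206 × 724 / 1.02 = 7.158 atm

7.16 atm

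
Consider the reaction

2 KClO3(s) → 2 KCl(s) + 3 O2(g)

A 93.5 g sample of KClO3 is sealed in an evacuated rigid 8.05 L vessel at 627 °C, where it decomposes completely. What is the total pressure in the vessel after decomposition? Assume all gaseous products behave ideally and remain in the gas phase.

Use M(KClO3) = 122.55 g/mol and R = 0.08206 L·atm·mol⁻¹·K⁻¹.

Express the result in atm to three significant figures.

10.5 atm

n(KClO3) = 93.5 / 122.55 = 0.7630 mol
n(gas produced) = (3/2) × 0.7630 = 1.145 mol
P = nRT/V = 1.145 × 0.08206 × 900.15 / 8.05 = 10.51 atm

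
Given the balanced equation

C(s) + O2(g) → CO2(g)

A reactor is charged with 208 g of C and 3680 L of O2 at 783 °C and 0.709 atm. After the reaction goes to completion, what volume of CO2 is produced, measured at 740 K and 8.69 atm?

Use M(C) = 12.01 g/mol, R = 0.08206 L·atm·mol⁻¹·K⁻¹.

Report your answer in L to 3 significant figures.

n(C) = 208 / 12.01 = 17.32 mol
n(O2) = PV/RT = (0.709 × 3680) / (0.08206 × 1056.15) = 30.10 mol
For 17.32 mol C, stoichiometry requires (1/1) × 17.32 = 17.32 mol O2; 30.10 mol is available, so C is limiting.
n(CO2) = (1/1) × 17.32 = 17.32 mol
V(CO2) = nRT/P = 17.32 × 0.08206 × 740 / 8.69 = 121.0 L

121 L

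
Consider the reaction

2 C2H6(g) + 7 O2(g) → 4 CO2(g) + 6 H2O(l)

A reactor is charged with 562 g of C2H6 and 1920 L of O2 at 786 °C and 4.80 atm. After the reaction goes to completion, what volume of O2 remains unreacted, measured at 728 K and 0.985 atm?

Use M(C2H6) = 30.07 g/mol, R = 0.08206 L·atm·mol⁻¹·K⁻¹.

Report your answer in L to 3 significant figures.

n(C2H6) = 562 / 30.07 = 18.69 mol
n(O2) = PV/RT = (4.80 × 1920) / (0.08206 × 1059.15) = 106.0 mol
For 18.69 mol C2H6, stoichiometry requires (7/2) × 18.69 = 65.42 mol O2; 106.0 mol is available, so C2H6 is limiting.
n(O2) consumed = (7/2) × 18.69 = 65.42 mol; remaining = 106.0 − 65.42 = 40.58 mol
V(O2) = nRT/P = 40.58 × 0.08206 × 728 / 0.985 = 2461 L

2460 L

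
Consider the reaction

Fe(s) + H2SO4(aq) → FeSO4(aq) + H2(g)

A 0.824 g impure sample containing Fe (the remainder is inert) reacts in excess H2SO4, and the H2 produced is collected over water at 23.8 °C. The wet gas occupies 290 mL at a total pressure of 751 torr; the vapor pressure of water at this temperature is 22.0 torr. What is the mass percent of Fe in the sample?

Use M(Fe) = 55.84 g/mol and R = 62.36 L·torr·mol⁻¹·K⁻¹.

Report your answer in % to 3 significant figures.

77.4 %

P(H2) = 751 − 22.0 = 729.0 torr
n(H2) = PV/RT = (729.0 × 0.2900) / (62.36 × 296.95) = 0.01142 mol
n(Fe) = (1/1) × 0.01142 = 0.01142 mol
m(Fe) = 0.01142 × 55.84 = 0.6377 g
%Fe = 0.6377 / 0.824 × 100 = 77.39%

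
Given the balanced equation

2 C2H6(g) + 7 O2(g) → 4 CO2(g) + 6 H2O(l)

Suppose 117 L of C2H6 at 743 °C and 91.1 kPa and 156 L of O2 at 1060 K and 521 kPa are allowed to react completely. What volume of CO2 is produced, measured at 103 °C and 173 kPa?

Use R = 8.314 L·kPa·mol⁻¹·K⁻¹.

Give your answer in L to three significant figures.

n(C2H6) = PV/RT = (91.1 × 117) / (8.314 × 1016.15) = 1.262 mol
n(O2) = PV/RT = (521 × 156) / (8.314 × 1060) = 9.222 mol
For 1.262 mol C2H6, stoichiometry requires (7/2) × 1.262 = 4.417 mol O2; 9.222 mol is available, so C2H6 is limiting.
n(CO2) = (4/2) × 1.262 = 2.524 mol
V(CO2) = nRT/P = 2.524 × 8.314 × 376.15 / 173 = 45.63 L

45.6 L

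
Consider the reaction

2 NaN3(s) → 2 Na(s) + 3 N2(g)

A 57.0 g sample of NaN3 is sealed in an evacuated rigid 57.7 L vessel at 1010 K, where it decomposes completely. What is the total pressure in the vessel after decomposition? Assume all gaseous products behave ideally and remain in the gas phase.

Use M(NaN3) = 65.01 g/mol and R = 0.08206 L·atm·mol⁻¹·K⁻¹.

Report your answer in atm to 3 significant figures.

1.89 atm

n(NaN3) = 57.0 / 65.01 = 0.8768 mol
n(gas produced) = (3/2) × 0.8768 = 1.315 mol
P = nRT/V = 1.315 × 0.08206 × 1010 / 57.7 = 1.889 atm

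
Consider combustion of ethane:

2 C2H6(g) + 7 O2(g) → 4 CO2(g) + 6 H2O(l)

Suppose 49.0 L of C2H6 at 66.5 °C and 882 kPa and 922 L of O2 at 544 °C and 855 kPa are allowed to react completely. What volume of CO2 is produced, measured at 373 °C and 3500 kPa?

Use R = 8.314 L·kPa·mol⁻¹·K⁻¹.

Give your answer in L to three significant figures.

n(C2H6) = PV/RT = (882 × 49.0) / (8.314 × 339.65) = 15.30 mol
n(O2) = PV/RT = (855 × 922) / (8.314 × 817.15) = 116.0 mol
For 15.30 mol C2H6, stoichiometry requires (7/2) × 15.30 = 53.55 mol O2; 116.0 mol is available, so C2H6 is limiting.
n(CO2) = (4/2) × 15.30 = 30.60 mol
V(CO2) = nRT/P = 30.60 × 8.314 × 646.15 / 3500 = 46.97 L

47.0 L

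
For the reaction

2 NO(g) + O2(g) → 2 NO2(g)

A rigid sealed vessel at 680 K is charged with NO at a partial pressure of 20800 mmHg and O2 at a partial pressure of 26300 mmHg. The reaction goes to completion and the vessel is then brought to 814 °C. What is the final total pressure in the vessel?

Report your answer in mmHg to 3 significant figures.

Because the vessel is rigid and T is held at 680 K, work the stoichiometry in partial pressures (P_i = n_iRT/V).
P(O2) required for 20800 mmHg of NO = (1/2) × 20800 = 10400 mmHg; available 26300 mmHg, so NO is limiting.
P(O2) remaining = 26300 − (1/2) × 20800 = 15900 mmHg
P(gaseous products) = (2)/2 × 20800 = 20800 mmHg
P_total at 680 K = 15900 + 20800 = 36700 mmHg
Scaling to 814 °C: P = 36700 × 1087.15/680 = 58670 mmHg

58700 mmHg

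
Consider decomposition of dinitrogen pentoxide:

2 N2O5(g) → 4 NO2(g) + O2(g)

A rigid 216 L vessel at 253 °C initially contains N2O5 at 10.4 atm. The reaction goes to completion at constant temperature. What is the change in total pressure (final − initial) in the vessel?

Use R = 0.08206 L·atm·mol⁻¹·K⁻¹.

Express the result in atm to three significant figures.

15.6 atm

Since T and V are fixed, P_final/P_initial = n_final/n_initial = 5/2.
P_final = (5/2) × 10.4 = 26.00 atm; ΔP = 26.00 − 10.4 = 15.60 atm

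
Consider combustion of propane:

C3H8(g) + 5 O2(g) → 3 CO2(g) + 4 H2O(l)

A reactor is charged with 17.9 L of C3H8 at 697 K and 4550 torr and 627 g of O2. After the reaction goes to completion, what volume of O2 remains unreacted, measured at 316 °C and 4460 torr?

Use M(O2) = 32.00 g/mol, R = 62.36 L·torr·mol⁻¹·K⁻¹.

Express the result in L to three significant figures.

84.2 L

n(C3H8) = PV/RT = (4550 × 17.9) / (62.36 × 697) = 1.874 mol
n(O2) = 627 / 32.00 = 19.59 mol
For 1.874 mol C3H8, stoichiometry requires (5/1) × 1.874 = 9.370 mol O2; 19.59 mol is available, so C3H8 is limiting.
n(O2) consumed = (5/1) × 1.874 = 9.370 mol; remaining = 19.59 − 9.370 = 10.22 mol
V(O2) = nRT/P = 10.22 × 62.36 × 589.15 / 4460 = 84.19 L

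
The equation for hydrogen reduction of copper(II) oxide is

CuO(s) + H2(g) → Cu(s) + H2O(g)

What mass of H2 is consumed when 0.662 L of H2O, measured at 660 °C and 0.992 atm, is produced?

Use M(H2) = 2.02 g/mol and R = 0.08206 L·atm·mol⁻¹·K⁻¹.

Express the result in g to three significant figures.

n(H2O) = PV/RT = (0.992 × 0.662) / (0.08206 × 933.15) = 0.008576 mol
n(H2) = (1/1) × 0.008576 = 0.008576 mol
m(H2) = 0.008576 × 2.02 = 0.01732 g

0.0173 g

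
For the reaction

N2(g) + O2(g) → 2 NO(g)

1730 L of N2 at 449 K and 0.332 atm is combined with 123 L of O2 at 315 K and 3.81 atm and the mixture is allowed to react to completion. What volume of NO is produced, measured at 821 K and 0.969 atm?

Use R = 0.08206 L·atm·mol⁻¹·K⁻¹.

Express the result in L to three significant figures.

n(N2) = PV/RT = (0.332 × 1730) / (0.08206 × 449) = 15.59 mol
n(O2) = PV/RT = (3.81 × 123) / (0.08206 × 315) = 18.13 mol
For 15.59 mol N2, stoichiometry requires (1/1) × 15.59 = 15.59 mol O2; 18.13 mol is available, so N2 is limiting.
n(NO) = (2/1) × 15.59 = 31.18 mol
V(NO) = nRT/P = 31.18 × 0.08206 × 821 / 0.969 = 2168 L

2170 L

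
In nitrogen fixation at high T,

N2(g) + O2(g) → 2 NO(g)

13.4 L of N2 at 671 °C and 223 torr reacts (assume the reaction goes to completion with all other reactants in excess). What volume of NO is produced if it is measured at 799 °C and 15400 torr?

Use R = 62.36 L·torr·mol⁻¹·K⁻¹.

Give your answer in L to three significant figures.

n(N2) = PV/RT = (223 × 13.4) / (62.36 × 944.15) = 0.05075 mol
n(NO) = (2/1) × 0.05075 = 0.1015 mol
V = nRT/P = 0.1015 × 62.36 × 1072.15 / 15400 = 0.4407 L

0.441 L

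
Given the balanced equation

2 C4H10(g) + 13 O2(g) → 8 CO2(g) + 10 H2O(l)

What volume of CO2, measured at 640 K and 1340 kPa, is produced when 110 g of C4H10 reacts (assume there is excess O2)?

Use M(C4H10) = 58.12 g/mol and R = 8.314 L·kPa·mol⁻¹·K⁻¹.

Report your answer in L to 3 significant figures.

n(C4H10) = 110.0 / 58.12 = 1.893 mol
n(CO2) = (8/2) × 1.893 = 7.572 mol
V = nRT/P = 7.572 × 8.314 × 640 / 1340 = 30.07 L

30.1 L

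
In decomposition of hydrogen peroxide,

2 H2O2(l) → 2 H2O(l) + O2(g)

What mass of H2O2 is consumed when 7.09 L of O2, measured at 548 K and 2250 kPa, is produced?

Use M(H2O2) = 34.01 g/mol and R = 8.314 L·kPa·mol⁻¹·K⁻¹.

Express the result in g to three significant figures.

n(O2) = PV/RT = (2250 × 7.09) / (8.314 × 548) = 3.501 mol
n(H2O2) = (2/1) × 3.501 = 7.002 mol
m(H2O2) = 7.002 × 34.01 = 238.1 g

238 g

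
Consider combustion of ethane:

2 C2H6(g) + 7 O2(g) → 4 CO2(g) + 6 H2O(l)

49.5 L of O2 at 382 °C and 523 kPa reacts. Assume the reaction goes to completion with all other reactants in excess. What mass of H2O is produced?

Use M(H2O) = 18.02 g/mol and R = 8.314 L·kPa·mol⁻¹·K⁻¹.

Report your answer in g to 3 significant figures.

n(O2) = PV/RT = (523 × 49.5) / (8.314 × 655.15) = 4.753 mol
n(H2O) = (6/7) × 4.753 = 4.074 mol
m(H2O) = 4.074 × 18.02 = 73.41 g

73.4 g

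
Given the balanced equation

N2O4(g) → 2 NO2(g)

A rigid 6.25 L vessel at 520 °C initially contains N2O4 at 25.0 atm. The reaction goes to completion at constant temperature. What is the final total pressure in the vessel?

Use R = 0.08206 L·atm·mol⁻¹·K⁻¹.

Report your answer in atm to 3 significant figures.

At constant T and V, P ∝ n(gas): 1 mol gas → 2 mol gas.
P_final = (2/1) × 25.0 = 50.00 atm

50.0 atm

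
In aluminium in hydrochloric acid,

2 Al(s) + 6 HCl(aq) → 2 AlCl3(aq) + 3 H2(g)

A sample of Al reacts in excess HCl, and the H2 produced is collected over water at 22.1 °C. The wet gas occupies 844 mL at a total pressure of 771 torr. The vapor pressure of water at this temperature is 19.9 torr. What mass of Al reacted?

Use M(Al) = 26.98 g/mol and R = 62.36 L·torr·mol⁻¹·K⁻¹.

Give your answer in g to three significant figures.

0.619 g

P(H2) = 771 − 19.9 = 751.1 torr
n(H2) = PV/RT = (751.1 × 0.8440) / (62.36 × 295.25) = 0.03443 mol
n(Al) = (2/3) × 0.03443 = 0.02295 mol
m(Al) = 0.02295 × 26.98 = 0.6192 g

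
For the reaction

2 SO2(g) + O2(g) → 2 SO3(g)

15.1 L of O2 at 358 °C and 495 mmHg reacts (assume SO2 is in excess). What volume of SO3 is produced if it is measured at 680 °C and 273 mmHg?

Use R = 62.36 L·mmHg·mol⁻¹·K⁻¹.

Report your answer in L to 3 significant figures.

n(O2) = PV/RT = (495 × 15.1) / (62.36 × 631.15) = 0.1899 mol
n(SO3) = (2/1) × 0.1899 = 0.3798 mol
V = nRT/P = 0.3798 × 62.36 × 953.15 / 273 = 82.69 L

82.7 L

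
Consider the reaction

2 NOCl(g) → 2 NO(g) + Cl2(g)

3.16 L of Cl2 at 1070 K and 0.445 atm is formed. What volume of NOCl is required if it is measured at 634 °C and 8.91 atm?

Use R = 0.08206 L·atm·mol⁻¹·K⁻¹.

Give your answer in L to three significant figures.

0.268 L

n(Cl2) = PV/RT = (0.445 × 3.16) / (0.08206 × 1070) = 0.01602 mol
n(NOCl) = (2/1) × 0.01602 = 0.03204 mol
V = nRT/P = 0.03204 × 0.08206 × 907.15 / 8.91 = 0.2677 L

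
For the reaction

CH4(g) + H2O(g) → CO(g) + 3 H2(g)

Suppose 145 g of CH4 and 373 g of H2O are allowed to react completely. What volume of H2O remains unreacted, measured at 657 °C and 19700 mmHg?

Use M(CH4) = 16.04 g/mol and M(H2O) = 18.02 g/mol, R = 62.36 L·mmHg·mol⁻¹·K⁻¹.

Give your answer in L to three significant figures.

34.3 L

n(CH4) = 145 / 16.04 = 9.040 mol
n(H2O) = 373 / 18.02 = 20.70 mol
For 9.040 mol CH4, stoichiometry requires (1/1) × 9.040 = 9.040 mol H2O; 20.70 mol is available, so CH4 is limiting.
n(H2O) consumed = (1/1) × 9.040 = 9.040 mol; remaining = 20.70 − 9.040 = 11.66 mol
V(H2O) = nRT/P = 11.66 × 62.36 × 930.15 / 19700 = 34.33 L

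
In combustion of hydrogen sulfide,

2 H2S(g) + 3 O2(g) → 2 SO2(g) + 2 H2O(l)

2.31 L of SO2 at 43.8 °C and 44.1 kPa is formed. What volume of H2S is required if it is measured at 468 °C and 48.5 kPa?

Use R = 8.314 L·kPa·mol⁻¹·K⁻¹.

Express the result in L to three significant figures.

n(SO2) = PV/RT = (44.1 × 2.31) / (8.314 × 316.95) = 0.03866 mol
n(H2S) = (2/2) × 0.03866 = 0.03866 mol
V = nRT/P = 0.03866 × 8.314 × 741.15 / 48.5 = 4.912 L

4.91 L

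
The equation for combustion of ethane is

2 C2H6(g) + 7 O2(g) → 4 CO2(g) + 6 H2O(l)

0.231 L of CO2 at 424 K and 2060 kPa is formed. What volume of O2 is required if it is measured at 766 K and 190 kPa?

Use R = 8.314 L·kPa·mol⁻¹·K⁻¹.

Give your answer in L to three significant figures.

7.92 L

n(CO2) = PV/RT = (2060 × 0.231) / (8.314 × 424) = 0.1350 mol
n(O2) = (7/4) × 0.1350 = 0.2363 mol
V = nRT/P = 0.2363 × 8.314 × 766 / 190 = 7.920 L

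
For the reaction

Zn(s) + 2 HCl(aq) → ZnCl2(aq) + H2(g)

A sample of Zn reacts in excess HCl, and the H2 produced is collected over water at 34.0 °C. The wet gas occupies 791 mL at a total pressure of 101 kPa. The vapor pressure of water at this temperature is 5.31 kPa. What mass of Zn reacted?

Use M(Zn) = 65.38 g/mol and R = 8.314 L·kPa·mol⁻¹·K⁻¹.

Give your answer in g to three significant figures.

P(H2) = 101 − 5.31 = 95.69 kPa
n(H2) = PV/RT = (95.69 × 0.7910) / (8.314 × 307.15) = 0.02964 mol
n(Zn) = (1/1) × 0.02964 = 0.02964 mol
m(Zn) = 0.02964 × 65.38 = 1.938 g

1.94 g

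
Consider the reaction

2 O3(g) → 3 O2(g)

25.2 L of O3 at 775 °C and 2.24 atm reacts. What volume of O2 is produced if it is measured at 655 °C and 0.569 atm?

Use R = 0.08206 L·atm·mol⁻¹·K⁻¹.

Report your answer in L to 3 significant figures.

n(O3) = PV/RT = (2.24 × 25.2) / (0.08206 × 1048.15) = 0.6563 mol
n(O2) = (3/2) × 0.6563 = 0.9845 mol
V = nRT/P = 0.9845 × 0.08206 × 928.15 / 0.569 = 131.8 L

132 L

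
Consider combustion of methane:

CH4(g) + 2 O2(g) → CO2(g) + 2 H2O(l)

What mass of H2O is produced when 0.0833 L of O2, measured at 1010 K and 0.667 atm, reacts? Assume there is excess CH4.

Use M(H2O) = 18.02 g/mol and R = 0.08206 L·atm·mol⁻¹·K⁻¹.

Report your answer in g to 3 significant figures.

n(O2) = PV/RT = (0.667 × 0.0833) / (0.08206 × 1010) = 0.0006704 mol
n(H2O) = (2/2) × 0.0006704 = 0.0006704 mol
m(H2O) = 0.0006704 × 18.02 = 0.01208 g

0.0121 g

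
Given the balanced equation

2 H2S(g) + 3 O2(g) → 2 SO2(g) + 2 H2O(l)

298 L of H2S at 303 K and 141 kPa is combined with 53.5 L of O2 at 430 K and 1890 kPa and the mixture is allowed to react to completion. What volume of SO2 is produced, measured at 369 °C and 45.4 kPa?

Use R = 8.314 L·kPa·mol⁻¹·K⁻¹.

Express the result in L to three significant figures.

1960 L

n(H2S) = PV/RT = (141 × 298) / (8.314 × 303) = 16.68 mol
n(O2) = PV/RT = (1890 × 53.5) / (8.314 × 430) = 28.28 mol
For 16.68 mol H2S, stoichiometry requires (3/2) × 16.68 = 25.02 mol O2; 28.28 mol is available, so H2S is limiting.
n(SO2) = (2/2) × 16.68 = 16.68 mol
V(SO2) = nRT/P = 16.68 × 8.314 × 642.15 / 45.4 = 1961 L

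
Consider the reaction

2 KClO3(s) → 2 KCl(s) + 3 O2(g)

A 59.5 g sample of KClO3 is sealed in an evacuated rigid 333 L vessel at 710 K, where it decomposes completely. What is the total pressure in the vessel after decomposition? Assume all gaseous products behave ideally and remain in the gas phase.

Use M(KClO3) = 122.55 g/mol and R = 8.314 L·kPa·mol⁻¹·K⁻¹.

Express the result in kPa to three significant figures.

n(KClO3) = 59.5 / 122.55 = 0.4855 mol
n(gas produced) = (3/2) × 0.4855 = 0.7282 mol
P = nRT/V = 0.7282 × 8.314 × 710 / 333 = 12.91 kPa

12.9 kPa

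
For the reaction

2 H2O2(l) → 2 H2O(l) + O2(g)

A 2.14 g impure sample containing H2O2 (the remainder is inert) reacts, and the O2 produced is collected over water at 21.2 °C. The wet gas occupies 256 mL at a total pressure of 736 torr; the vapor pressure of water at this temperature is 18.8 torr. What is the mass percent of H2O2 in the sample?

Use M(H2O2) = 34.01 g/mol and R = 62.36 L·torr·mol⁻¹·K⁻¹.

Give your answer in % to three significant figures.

31.8 %

P(O2) = 736 − 18.8 = 717.2 torr
n(O2) = PV/RT = (717.2 × 0.2560) / (62.36 × 294.35) = 0.01000 mol
n(H2O2) = (2/1) × 0.01000 = 0.02000 mol
m(H2O2) = 0.02000 × 34.01 = 0.6802 g
%H2O2 = 0.6802 / 2.14 × 100 = 31.79%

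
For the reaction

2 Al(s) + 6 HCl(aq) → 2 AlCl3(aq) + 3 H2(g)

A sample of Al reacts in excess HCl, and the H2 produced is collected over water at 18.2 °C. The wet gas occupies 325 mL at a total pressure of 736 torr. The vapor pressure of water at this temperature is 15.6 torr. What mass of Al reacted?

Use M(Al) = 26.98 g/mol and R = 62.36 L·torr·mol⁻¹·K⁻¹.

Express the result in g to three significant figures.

0.232 g

P(H2) = 736 − 15.6 = 720.4 torr
n(H2) = PV/RT = (720.4 × 0.3250) / (62.36 × 291.35) = 0.01289 mol
n(Al) = (2/3) × 0.01289 = 0.008593 mol
m(Al) = 0.008593 × 26.98 = 0.2318 g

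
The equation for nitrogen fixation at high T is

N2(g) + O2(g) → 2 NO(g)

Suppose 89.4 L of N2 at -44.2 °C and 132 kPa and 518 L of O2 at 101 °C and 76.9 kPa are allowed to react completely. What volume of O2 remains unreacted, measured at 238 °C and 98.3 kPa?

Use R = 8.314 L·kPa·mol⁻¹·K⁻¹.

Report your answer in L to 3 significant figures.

n(N2) = PV/RT = (132 × 89.4) / (8.314 × 228.95) = 6.200 mol
n(O2) = PV/RT = (76.9 × 518) / (8.314 × 374.15) = 12.81 mol
For 6.200 mol N2, stoichiometry requires (1/1) × 6.200 = 6.200 mol O2; 12.81 mol is available, so N2 is limiting.
n(O2) consumed = (1/1) × 6.200 = 6.200 mol; remaining = 12.81 − 6.200 = 6.610 mol
V(O2) = nRT/P = 6.610 × 8.314 × 511.15 / 98.3 = 285.8 L

286 L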